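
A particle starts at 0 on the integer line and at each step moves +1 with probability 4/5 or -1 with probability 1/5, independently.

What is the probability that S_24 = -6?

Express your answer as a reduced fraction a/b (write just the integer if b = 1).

To reach position -6 after 24 steps: need 9 steps of +1 and 15 steps of -1.
Number of such sequences: C(24,9) = 1307504
Each has probability (4/5)^9 · (1/5)^15 = 262144/59604644775390625
P = 1307504 · 262144/59604644775390625 = 342754328576/59604644775390625

Answer: 342754328576/59604644775390625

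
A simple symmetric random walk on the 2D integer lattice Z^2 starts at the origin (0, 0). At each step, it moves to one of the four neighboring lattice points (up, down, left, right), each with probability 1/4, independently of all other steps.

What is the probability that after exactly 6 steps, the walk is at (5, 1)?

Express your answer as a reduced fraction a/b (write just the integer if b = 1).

Answer: 3/2048

Derivation:
Let h be the number of horizontal steps (so 6-h are vertical). To end at (5,1) need (h+5)/2 right-steps and ((6-h)+1)/2 up-steps.
Sum over h with 5 ≤ h ≤ 5, h ≡ 1 (mod 2), 6-h ≡ 1 (mod 2):
h=5: C(6,5)·C(5,5)·C(1,1) = 6·1·1 = 6
Total favorable: 6
Total paths: 4^6 = 4096
P = 6/4096 = 3/2048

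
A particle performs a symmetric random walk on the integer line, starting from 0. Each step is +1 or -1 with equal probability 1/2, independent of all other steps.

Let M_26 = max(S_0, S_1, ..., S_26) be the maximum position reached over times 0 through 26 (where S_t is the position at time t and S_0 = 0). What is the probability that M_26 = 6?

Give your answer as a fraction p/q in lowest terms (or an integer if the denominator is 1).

Answer: 5311735/67108864

Derivation:
Let M_26 = max(S_0,...,S_26). Use the reflection principle: for j ≥ 1, #{paths with M_26 ≥ j} = #{S_26 ≥ j} + #{S_26 ≥ j+1}.
By reflection, #{M_26 ≥ 6} = #{S_26 ≥ 6} + #{S_26 ≥ 7} = 10970272 + 5658537 = 16628809.
#{M_26 ≥ 7} = #{S_26 ≥ 7} + #{S_26 ≥ 8} = 5658537 + 5658537 = 11317074.
#{M_26 = 6} = 16628809 - 11317074 = 5311735.
P(M_26 = 6) = 5311735/67108864 = 5311735/67108864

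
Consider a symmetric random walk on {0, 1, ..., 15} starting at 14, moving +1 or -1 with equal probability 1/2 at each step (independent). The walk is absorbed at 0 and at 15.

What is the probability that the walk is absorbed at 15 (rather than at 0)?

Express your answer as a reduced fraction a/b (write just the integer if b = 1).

Answer: 14/15

Derivation:
Symmetric walk (p = 1/2): the harmonic-function argument gives P(hit 15 before 0 | start at 14) = a/N.
P = 14/15 = 14/15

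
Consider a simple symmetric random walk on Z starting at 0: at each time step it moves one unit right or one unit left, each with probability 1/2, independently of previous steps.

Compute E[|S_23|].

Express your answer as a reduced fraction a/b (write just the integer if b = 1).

S_23 takes values m ≡ 1 (mod 2) with |m| ≤ 23; P(S_23=m) = C(23,(23+m)/2)/2^23.
Total paths: 2^23 = 8388608
Distribution: P(S=-23)=1/8388608, P(S=-21)=23/8388608, P(S=-19)=253/8388608, P(S=-17)=1771/8388608, P(S=-15)=8855/8388608, P(S=-13)=33649/8388608, P(S=-11)=100947/8388608, P(S=-9)=245157/8388608, P(S=-7)=490314/8388608, P(S=-5)=817190/8388608, P(S=-3)=1144066/8388608, P(S=-1)=1352078/8388608, P(S=1)=1352078/8388608, P(S=3)=1144066/8388608, P(S=5)=817190/8388608, P(S=7)=490314/8388608, P(S=9)=245157/8388608, P(S=11)=100947/8388608, P(S=13)=33649/8388608, P(S=15)=8855/8388608, P(S=17)=1771/8388608, P(S=19)=253/8388608, P(S=21)=23/8388608, P(S=23)=1/8388608
E[|S_23|] = Σ_m |m|·P(S_23=m) = 32449872/8388608 = 2028117/524288

Answer: 2028117/524288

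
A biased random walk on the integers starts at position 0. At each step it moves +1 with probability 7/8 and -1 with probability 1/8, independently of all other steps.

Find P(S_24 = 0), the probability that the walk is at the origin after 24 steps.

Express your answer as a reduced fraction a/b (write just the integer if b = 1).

Answer: 9357249958076839/1180591620717411303424

Derivation:
To be at 0 after 24 steps: need exactly 12 steps of +1 and 12 of -1.
Number of such sequences: C(24,12) = 2704156
Each has probability (7/8)^12 · (1/8)^12 = 13841287201/4722366482869645213696
P = 2704156 · 13841287201/4722366482869645213696 = 9357249958076839/1180591620717411303424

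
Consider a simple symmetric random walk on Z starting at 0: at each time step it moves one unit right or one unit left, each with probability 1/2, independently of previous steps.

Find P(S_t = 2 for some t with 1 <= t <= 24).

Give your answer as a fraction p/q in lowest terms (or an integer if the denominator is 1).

Count via complement. Let g(t,s) = #length-t paths at position s with S_1..S_t all ≠ 2.
g(t,s) = g(t-1,s-1) + g(t-1,s+1) for s ≠ 2; g(t,2) = 0.
t=0: g(0,0)=1
t=1: g(1,-1)=1 g(1,1)=1
t=2: g(2,-2)=1 g(2,0)=2
t=3: g(3,-3)=1 g(3,-1)=3 g(3,1)=2
t=4: g(4,-4)=1 g(4,-2)=4 g(4,0)=5
t=5: g(5,-5)=1 g(5,-3)=5 g(5,-1)=9 g(5,1)=5
t=6: g(6,-6)=1 g(6,-4)=6 g(6,-2)=14 g(6,0)=14
t=7: g(7,-7)=1 g(7,-5)=7 g(7,-3)=20 g(7,-1)=28 g(7,1)=14
t=8: g(8,-8)=1 g(8,-6)=8 g(8,-4)=27 g(8,-2)=48 g(8,0)=42
t=9: g(9,-9)=1 g(9,-7)=9 g(9,-5)=35 g(9,-3)=75 g(9,-1)=90 g(9,1)=42
t=10: g(10,-10)=1 g(10,-8)=10 g(10,-6)=44 g(10,-4)=110 g(10,-2)=165 g(10,0)=132
t=11: g(11,-11)=1 g(11,-9)=11 g(11,-7)=54 g(11,-5)=154 g(11,-3)=275 g(11,-1)=297 g(11,1)=132
t=12: g(12,-12)=1 g(12,-10)=12 g(12,-8)=65 g(12,-6)=208 g(12,-4)=429 g(12,-2)=572 g(12,0)=429
t=13: g(13,-13)=1 g(13,-11)=13 g(13,-9)=77 g(13,-7)=273 g(13,-5)=637 g(13,-3)=1001 g(13,-1)=1001 g(13,1)=429
t=14: g(14,-14)=1 g(14,-12)=14 g(14,-10)=90 g(14,-8)=350 g(14,-6)=910 g(14,-4)=1638 g(14,-2)=2002 g(14,0)=1430
t=15: g(15,-15)=1 g(15,-13)=15 g(15,-11)=104 g(15,-9)=440 g(15,-7)=1260 g(15,-5)=2548 g(15,-3)=3640 g(15,-1)=3432 g(15,1)=1430
t=16: g(16,-16)=1 g(16,-14)=16 g(16,-12)=119 g(16,-10)=544 g(16,-8)=1700 g(16,-6)=3808 g(16,-4)=6188 g(16,-2)=7072 g(16,0)=4862
t=17: g(17,-17)=1 g(17,-15)=17 g(17,-13)=135 g(17,-11)=663 g(17,-9)=2244 g(17,-7)=5508 g(17,-5)=9996 g(17,-3)=13260 g(17,-1)=11934 g(17,1)=4862
t=18: g(18,-18)=1 g(18,-16)=18 g(18,-14)=152 g(18,-12)=798 g(18,-10)=2907 g(18,-8)=7752 g(18,-6)=15504 g(18,-4)=23256 g(18,-2)=25194 g(18,0)=16796
t=19: g(19,-19)=1 g(19,-17)=19 g(19,-15)=170 g(19,-13)=950 g(19,-11)=3705 g(19,-9)=10659 g(19,-7)=23256 g(19,-5)=38760 g(19,-3)=48450 g(19,-1)=41990 g(19,1)=16796
t=20: g(20,-20)=1 g(20,-18)=20 g(20,-16)=189 g(20,-14)=1120 g(20,-12)=4655 g(20,-10)=14364 g(20,-8)=33915 g(20,-6)=62016 g(20,-4)=87210 g(20,-2)=90440 g(20,0)=58786
t=21: g(21,-21)=1 g(21,-19)=21 g(21,-17)=209 g(21,-15)=1309 g(21,-13)=5775 g(21,-11)=19019 g(21,-9)=48279 g(21,-7)=95931 g(21,-5)=149226 g(21,-3)=177650 g(21,-1)=149226 g(21,1)=58786
t=22: g(22,-22)=1 g(22,-20)=22 g(22,-18)=230 g(22,-16)=1518 g(22,-14)=7084 g(22,-12)=24794 g(22,-10)=67298 g(22,-8)=144210 g(22,-6)=245157 g(22,-4)=326876 g(22,-2)=326876 g(22,0)=208012
t=23: g(23,-23)=1 g(23,-21)=23 g(23,-19)=252 g(23,-17)=1748 g(23,-15)=8602 g(23,-13)=31878 g(23,-11)=92092 g(23,-9)=211508 g(23,-7)=389367 g(23,-5)=572033 g(23,-3)=653752 g(23,-1)=534888 g(23,1)=208012
t=24: g(24,-24)=1 g(24,-22)=24 g(24,-20)=275 g(24,-18)=2000 g(24,-16)=10350 g(24,-14)=40480 g(24,-12)=123970 g(24,-10)=303600 g(24,-8)=600875 g(24,-6)=961400 g(24,-4)=1225785 g(24,-2)=1188640 g(24,0)=742900
Paths never hitting 2: Σ_s g(24,s) = 5200300
Paths hitting 2: 2^24 - 5200300 = 11576916
P = 11576916/16777216 = 2894229/4194304

Answer: 2894229/4194304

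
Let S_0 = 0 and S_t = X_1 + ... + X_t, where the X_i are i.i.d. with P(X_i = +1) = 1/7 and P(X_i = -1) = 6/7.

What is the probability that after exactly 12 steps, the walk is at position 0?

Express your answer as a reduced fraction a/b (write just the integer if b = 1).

To be at 0 after 12 steps: need exactly 6 steps of +1 and 6 of -1.
Number of such sequences: C(12,6) = 924
Each has probability (1/7)^6 · (6/7)^6 = 46656/13841287201
P = 924 · 46656/13841287201 = 6158592/1977326743

Answer: 6158592/1977326743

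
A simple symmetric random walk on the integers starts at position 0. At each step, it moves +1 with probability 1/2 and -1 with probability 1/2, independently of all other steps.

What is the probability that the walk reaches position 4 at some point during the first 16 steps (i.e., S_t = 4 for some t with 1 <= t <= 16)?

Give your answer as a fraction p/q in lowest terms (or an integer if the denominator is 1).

Count via complement. Let g(t,s) = #length-t paths at position s with S_1..S_t all ≠ 4.
g(t,s) = g(t-1,s-1) + g(t-1,s+1) for s ≠ 4; g(t,4) = 0.
t=0: g(0,0)=1
t=1: g(1,-1)=1 g(1,1)=1
t=2: g(2,-2)=1 g(2,0)=2 g(2,2)=1
t=3: g(3,-3)=1 g(3,-1)=3 g(3,1)=3 g(3,3)=1
t=4: g(4,-4)=1 g(4,-2)=4 g(4,0)=6 g(4,2)=4
t=5: g(5,-5)=1 g(5,-3)=5 g(5,-1)=10 g(5,1)=10 g(5,3)=4
t=6: g(6,-6)=1 g(6,-4)=6 g(6,-2)=15 g(6,0)=20 g(6,2)=14
t=7: g(7,-7)=1 g(7,-5)=7 g(7,-3)=21 g(7,-1)=35 g(7,1)=34 g(7,3)=14
t=8: g(8,-8)=1 g(8,-6)=8 g(8,-4)=28 g(8,-2)=56 g(8,0)=69 g(8,2)=48
t=9: g(9,-9)=1 g(9,-7)=9 g(9,-5)=36 g(9,-3)=84 g(9,-1)=125 g(9,1)=117 g(9,3)=48
t=10: g(10,-10)=1 g(10,-8)=10 g(10,-6)=45 g(10,-4)=120 g(10,-2)=209 g(10,0)=242 g(10,2)=165
t=11: g(11,-11)=1 g(11,-9)=11 g(11,-7)=55 g(11,-5)=165 g(11,-3)=329 g(11,-1)=451 g(11,1)=407 g(11,3)=165
t=12: g(12,-12)=1 g(12,-10)=12 g(12,-8)=66 g(12,-6)=220 g(12,-4)=494 g(12,-2)=780 g(12,0)=858 g(12,2)=572
t=13: g(13,-13)=1 g(13,-11)=13 g(13,-9)=78 g(13,-7)=286 g(13,-5)=714 g(13,-3)=1274 g(13,-1)=1638 g(13,1)=1430 g(13,3)=572
t=14: g(14,-14)=1 g(14,-12)=14 g(14,-10)=91 g(14,-8)=364 g(14,-6)=1000 g(14,-4)=1988 g(14,-2)=2912 g(14,0)=3068 g(14,2)=2002
t=15: g(15,-15)=1 g(15,-13)=15 g(15,-11)=105 g(15,-9)=455 g(15,-7)=1364 g(15,-5)=2988 g(15,-3)=4900 g(15,-1)=5980 g(15,1)=5070 g(15,3)=2002
t=16: g(16,-16)=1 g(16,-14)=16 g(16,-12)=120 g(16,-10)=560 g(16,-8)=1819 g(16,-6)=4352 g(16,-4)=7888 g(16,-2)=10880 g(16,0)=11050 g(16,2)=7072
Paths never hitting 4: Σ_s g(16,s) = 43758
Paths hitting 4: 2^16 - 43758 = 21778
P = 21778/65536 = 10889/32768

Answer: 10889/32768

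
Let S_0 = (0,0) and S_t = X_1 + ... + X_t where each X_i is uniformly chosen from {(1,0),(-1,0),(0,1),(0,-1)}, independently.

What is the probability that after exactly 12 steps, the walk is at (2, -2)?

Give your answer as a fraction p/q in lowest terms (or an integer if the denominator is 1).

Let h be the number of horizontal steps (so 12-h are vertical). To end at (2,-2) need (h+2)/2 right-steps and ((12-h)-2)/2 up-steps.
Sum over h with 2 ≤ h ≤ 10, h ≡ 0 (mod 2), 12-h ≡ 0 (mod 2):
h=2: C(12,2)·C(2,2)·C(10,4) = 66·1·210 = 13860
h=4: C(12,4)·C(4,3)·C(8,3) = 495·4·56 = 110880
h=6: C(12,6)·C(6,4)·C(6,2) = 924·15·15 = 207900
h=8: C(12,8)·C(8,5)·C(4,1) = 495·56·4 = 110880
h=10: C(12,10)·C(10,6)·C(2,0) = 66·210·1 = 13860
Total favorable: 457380
Total paths: 4^12 = 16777216
P = 457380/16777216 = 114345/4194304

Answer: 114345/4194304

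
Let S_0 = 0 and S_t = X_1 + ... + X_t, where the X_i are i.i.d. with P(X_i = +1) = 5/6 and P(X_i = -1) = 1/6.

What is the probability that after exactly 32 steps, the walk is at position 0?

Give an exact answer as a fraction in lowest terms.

To be at 0 after 32 steps: need exactly 16 steps of +1 and 16 of -1.
Number of such sequences: C(32,16) = 601080390
Each has probability (5/6)^16 · (1/6)^16 = 152587890625/7958661109946400884391936
P = 601080390 · 152587890625/7958661109946400884391936 = 5095421600341796875/442147839441466715799552

Answer: 5095421600341796875/442147839441466715799552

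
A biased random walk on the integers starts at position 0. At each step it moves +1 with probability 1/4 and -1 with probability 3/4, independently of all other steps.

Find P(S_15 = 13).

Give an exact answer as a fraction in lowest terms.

To reach position 13 after 15 steps: need 14 steps of +1 and 1 step of -1.
Number of such sequences: C(15,14) = 15
Each has probability (1/4)^14 · (3/4)^1 = 3/1073741824
P = 15 · 3/1073741824 = 45/1073741824

Answer: 45/1073741824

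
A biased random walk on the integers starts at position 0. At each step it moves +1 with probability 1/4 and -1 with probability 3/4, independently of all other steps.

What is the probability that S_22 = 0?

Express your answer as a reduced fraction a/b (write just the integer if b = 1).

To be at 0 after 22 steps: need exactly 11 steps of +1 and 11 of -1.
Number of such sequences: C(22,11) = 705432
Each has probability (1/4)^11 · (3/4)^11 = 177147/17592186044416
P = 705432 · 177147/17592186044416 = 15620645313/2199023255552

Answer: 15620645313/2199023255552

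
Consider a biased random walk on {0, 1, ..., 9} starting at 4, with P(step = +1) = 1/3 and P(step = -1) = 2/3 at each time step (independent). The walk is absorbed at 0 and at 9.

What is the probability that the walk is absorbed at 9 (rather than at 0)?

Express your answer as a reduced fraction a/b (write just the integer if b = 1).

Biased walk: p = 1/3, q = 2/3, r = q/p = 2
Gambler's ruin: P(hit 9 before 0 | start at 4) = (1 - r^a)/(1 - r^N)
r^4 = 16; r^9 = 512
P = (1 - 16) / (1 - 512) = -15 / -511 = 15/511

Answer: 15/511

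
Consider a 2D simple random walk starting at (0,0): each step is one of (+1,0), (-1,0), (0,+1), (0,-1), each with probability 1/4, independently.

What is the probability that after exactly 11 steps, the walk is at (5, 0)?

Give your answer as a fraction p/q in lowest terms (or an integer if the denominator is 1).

Answer: 27225/4194304

Derivation:
Let h be the number of horizontal steps (so 11-h are vertical). To end at (5,0) need (h+5)/2 right-steps and ((11-h)+0)/2 up-steps.
Sum over h with 5 ≤ h ≤ 11, h ≡ 1 (mod 2), 11-h ≡ 0 (mod 2):
h=5: C(11,5)·C(5,5)·C(6,3) = 462·1·20 = 9240
h=7: C(11,7)·C(7,6)·C(4,2) = 330·7·6 = 13860
h=9: C(11,9)·C(9,7)·C(2,1) = 55·36·2 = 3960
h=11: C(11,11)·C(11,8)·C(0,0) = 1·165·1 = 165
Total favorable: 27225
Total paths: 4^11 = 4194304
P = 27225/4194304 = 27225/4194304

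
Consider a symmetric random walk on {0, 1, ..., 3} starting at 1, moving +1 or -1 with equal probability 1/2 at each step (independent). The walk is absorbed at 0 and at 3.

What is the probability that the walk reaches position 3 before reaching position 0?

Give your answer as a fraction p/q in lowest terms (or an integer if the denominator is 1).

Symmetric walk (p = 1/2): the harmonic-function argument gives P(hit 3 before 0 | start at 1) = a/N.
P = 1/3 = 1/3

Answer: 1/3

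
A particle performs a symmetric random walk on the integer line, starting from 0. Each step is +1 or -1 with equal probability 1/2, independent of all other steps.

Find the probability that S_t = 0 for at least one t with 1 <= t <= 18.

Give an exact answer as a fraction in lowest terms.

Count via complement. Let g(t,s) = #length-t paths at position s with S_1..S_t all ≠ 0.
g(t,s) = g(t-1,s-1) + g(t-1,s+1) for s ≠ 0; g(t,0) = 0.
t=0: g(0,0)=1
t=1: g(1,-1)=1 g(1,1)=1
t=2: g(2,-2)=1 g(2,2)=1
t=3: g(3,-3)=1 g(3,-1)=1 g(3,1)=1 g(3,3)=1
t=4: g(4,-4)=1 g(4,-2)=2 g(4,2)=2 g(4,4)=1
t=5: g(5,-5)=1 g(5,-3)=3 g(5,-1)=2 g(5,1)=2 g(5,3)=3 g(5,5)=1
t=6: g(6,-6)=1 g(6,-4)=4 g(6,-2)=5 g(6,2)=5 g(6,4)=4 g(6,6)=1
t=7: g(7,-7)=1 g(7,-5)=5 g(7,-3)=9 g(7,-1)=5 g(7,1)=5 g(7,3)=9 g(7,5)=5 g(7,7)=1
t=8: g(8,-8)=1 g(8,-6)=6 g(8,-4)=14 g(8,-2)=14 g(8,2)=14 g(8,4)=14 g(8,6)=6 g(8,8)=1
t=9: g(9,-9)=1 g(9,-7)=7 g(9,-5)=20 g(9,-3)=28 g(9,-1)=14 g(9,1)=14 g(9,3)=28 g(9,5)=20 g(9,7)=7 g(9,9)=1
t=10: g(10,-10)=1 g(10,-8)=8 g(10,-6)=27 g(10,-4)=48 g(10,-2)=42 g(10,2)=42 g(10,4)=48 g(10,6)=27 g(10,8)=8 g(10,10)=1
t=11: g(11,-11)=1 g(11,-9)=9 g(11,-7)=35 g(11,-5)=75 g(11,-3)=90 g(11,-1)=42 g(11,1)=42 g(11,3)=90 g(11,5)=75 g(11,7)=35 g(11,9)=9 g(11,11)=1
t=12: g(12,-12)=1 g(12,-10)=10 g(12,-8)=44 g(12,-6)=110 g(12,-4)=165 g(12,-2)=132 g(12,2)=132 g(12,4)=165 g(12,6)=110 g(12,8)=44 g(12,10)=10 g(12,12)=1
t=13: g(13,-13)=1 g(13,-11)=11 g(13,-9)=54 g(13,-7)=154 g(13,-5)=275 g(13,-3)=297 g(13,-1)=132 g(13,1)=132 g(13,3)=297 g(13,5)=275 g(13,7)=154 g(13,9)=54 g(13,11)=11 g(13,13)=1
t=14: g(14,-14)=1 g(14,-12)=12 g(14,-10)=65 g(14,-8)=208 g(14,-6)=429 g(14,-4)=572 g(14,-2)=429 g(14,2)=429 g(14,4)=572 g(14,6)=429 g(14,8)=208 g(14,10)=65 g(14,12)=12 g(14,14)=1
t=15: g(15,-15)=1 g(15,-13)=13 g(15,-11)=77 g(15,-9)=273 g(15,-7)=637 g(15,-5)=1001 g(15,-3)=1001 g(15,-1)=429 g(15,1)=429 g(15,3)=1001 g(15,5)=1001 g(15,7)=637 g(15,9)=273 g(15,11)=77 g(15,13)=13 g(15,15)=1
t=16: g(16,-16)=1 g(16,-14)=14 g(16,-12)=90 g(16,-10)=350 g(16,-8)=910 g(16,-6)=1638 g(16,-4)=2002 g(16,-2)=1430 g(16,2)=1430 g(16,4)=2002 g(16,6)=1638 g(16,8)=910 g(16,10)=350 g(16,12)=90 g(16,14)=14 g(16,16)=1
t=17: g(17,-17)=1 g(17,-15)=15 g(17,-13)=104 g(17,-11)=440 g(17,-9)=1260 g(17,-7)=2548 g(17,-5)=3640 g(17,-3)=3432 g(17,-1)=1430 g(17,1)=1430 g(17,3)=3432 g(17,5)=3640 g(17,7)=2548 g(17,9)=1260 g(17,11)=440 g(17,13)=104 g(17,15)=15 g(17,17)=1
t=18: g(18,-18)=1 g(18,-16)=16 g(18,-14)=119 g(18,-12)=544 g(18,-10)=1700 g(18,-8)=3808 g(18,-6)=6188 g(18,-4)=7072 g(18,-2)=4862 g(18,2)=4862 g(18,4)=7072 g(18,6)=6188 g(18,8)=3808 g(18,10)=1700 g(18,12)=544 g(18,14)=119 g(18,16)=16 g(18,18)=1
Paths never hitting 0: Σ_s g(18,s) = 48620
Paths hitting 0: 2^18 - 48620 = 213524
P = 213524/262144 = 53381/65536

Answer: 53381/65536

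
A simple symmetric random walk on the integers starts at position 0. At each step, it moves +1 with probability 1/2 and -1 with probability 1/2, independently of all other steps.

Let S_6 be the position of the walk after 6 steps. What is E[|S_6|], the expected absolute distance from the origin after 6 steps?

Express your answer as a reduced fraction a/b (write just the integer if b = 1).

Answer: 15/8

Derivation:
S_6 takes values m ≡ 0 (mod 2) with |m| ≤ 6; P(S_6=m) = C(6,(6+m)/2)/2^6.
Total paths: 2^6 = 64
Distribution: P(S=-6)=1/64, P(S=-4)=6/64, P(S=-2)=15/64, P(S=0)=20/64, P(S=2)=15/64, P(S=4)=6/64, P(S=6)=1/64
E[|S_6|] = Σ_m |m|·P(S_6=m) = 120/64 = 15/8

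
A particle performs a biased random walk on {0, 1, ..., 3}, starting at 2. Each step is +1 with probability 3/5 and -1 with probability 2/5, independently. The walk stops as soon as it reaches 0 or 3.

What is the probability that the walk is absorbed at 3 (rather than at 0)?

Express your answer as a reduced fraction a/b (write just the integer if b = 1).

Biased walk: p = 3/5, q = 2/5, r = q/p = 2/3
Gambler's ruin: P(hit 3 before 0 | start at 2) = (1 - r^a)/(1 - r^N)
r^2 = 4/9; r^3 = 8/27
P = (1 - 4/9) / (1 - 8/27) = 5/9 / 19/27 = 15/19

Answer: 15/19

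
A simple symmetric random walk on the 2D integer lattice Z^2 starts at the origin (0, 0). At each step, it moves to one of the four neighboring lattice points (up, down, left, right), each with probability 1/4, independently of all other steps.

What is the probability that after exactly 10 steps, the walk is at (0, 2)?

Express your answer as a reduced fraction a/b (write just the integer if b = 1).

Answer: 11025/262144

Derivation:
Let h be the number of horizontal steps (so 10-h are vertical). To end at (0,2) need (h+0)/2 right-steps and ((10-h)+2)/2 up-steps.
Sum over h with 0 ≤ h ≤ 8, h ≡ 0 (mod 2), 10-h ≡ 0 (mod 2):
h=0: C(10,0)·C(0,0)·C(10,6) = 1·1·210 = 210
h=2: C(10,2)·C(2,1)·C(8,5) = 45·2·56 = 5040
h=4: C(10,4)·C(4,2)·C(6,4) = 210·6·15 = 18900
h=6: C(10,6)·C(6,3)·C(4,3) = 210·20·4 = 16800
h=8: C(10,8)·C(8,4)·C(2,2) = 45·70·1 = 3150
Total favorable: 44100
Total paths: 4^10 = 1048576
P = 44100/1048576 = 11025/262144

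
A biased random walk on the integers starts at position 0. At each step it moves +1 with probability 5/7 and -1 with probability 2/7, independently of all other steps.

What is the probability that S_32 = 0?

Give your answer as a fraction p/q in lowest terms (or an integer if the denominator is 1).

Answer: 6010803900000000000000000/1104427674243920646305299201

Derivation:
To be at 0 after 32 steps: need exactly 16 steps of +1 and 16 of -1.
Number of such sequences: C(32,16) = 601080390
Each has probability (5/7)^16 · (2/7)^16 = 10000000000000000/1104427674243920646305299201
P = 601080390 · 10000000000000000/1104427674243920646305299201 = 6010803900000000000000000/1104427674243920646305299201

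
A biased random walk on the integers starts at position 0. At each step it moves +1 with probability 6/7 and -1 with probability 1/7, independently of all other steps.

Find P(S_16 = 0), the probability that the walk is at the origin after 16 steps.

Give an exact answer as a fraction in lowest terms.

To be at 0 after 16 steps: need exactly 8 steps of +1 and 8 of -1.
Number of such sequences: C(16,8) = 12870
Each has probability (6/7)^8 · (1/7)^8 = 1679616/33232930569601
P = 12870 · 1679616/33232930569601 = 21616657920/33232930569601

Answer: 21616657920/33232930569601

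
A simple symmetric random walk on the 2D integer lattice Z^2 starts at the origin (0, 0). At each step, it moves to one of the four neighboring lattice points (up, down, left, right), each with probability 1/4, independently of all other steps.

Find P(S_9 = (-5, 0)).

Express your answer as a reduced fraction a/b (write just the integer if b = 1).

Let h be the number of horizontal steps (so 9-h are vertical). To end at (-5,0) need (h-5)/2 right-steps and ((9-h)+0)/2 up-steps.
Sum over h with 5 ≤ h ≤ 9, h ≡ 1 (mod 2), 9-h ≡ 0 (mod 2):
h=5: C(9,5)·C(5,0)·C(4,2) = 126·1·6 = 756
h=7: C(9,7)·C(7,1)·C(2,1) = 36·7·2 = 504
h=9: C(9,9)·C(9,2)·C(0,0) = 1·36·1 = 36
Total favorable: 1296
Total paths: 4^9 = 262144
P = 1296/262144 = 81/16384

Answer: 81/16384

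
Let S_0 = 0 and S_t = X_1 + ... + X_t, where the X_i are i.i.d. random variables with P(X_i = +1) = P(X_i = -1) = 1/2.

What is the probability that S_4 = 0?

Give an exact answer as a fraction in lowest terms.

Answer: 3/8

Derivation:
To return to 0 after 4 steps: need exactly 2 steps of +1 and 2 of -1.
Favorable paths: C(4,2) = 6
Total paths: 2^4 = 16
P = 6/16 = 3/8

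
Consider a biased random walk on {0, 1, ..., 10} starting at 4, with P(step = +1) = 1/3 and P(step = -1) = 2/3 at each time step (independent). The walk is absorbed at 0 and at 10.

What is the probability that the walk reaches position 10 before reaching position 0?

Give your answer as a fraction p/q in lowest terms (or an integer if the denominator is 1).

Biased walk: p = 1/3, q = 2/3, r = q/p = 2
Gambler's ruin: P(hit 10 before 0 | start at 4) = (1 - r^a)/(1 - r^N)
r^4 = 16; r^10 = 1024
P = (1 - 16) / (1 - 1024) = -15 / -1023 = 5/341

Answer: 5/341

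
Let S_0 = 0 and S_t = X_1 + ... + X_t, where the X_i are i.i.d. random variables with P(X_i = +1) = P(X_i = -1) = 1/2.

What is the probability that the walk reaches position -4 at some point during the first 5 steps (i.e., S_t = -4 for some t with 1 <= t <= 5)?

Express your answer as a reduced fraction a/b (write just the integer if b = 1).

Answer: 1/16

Derivation:
Count via complement. Let g(t,s) = #length-t paths at position s with S_1..S_t all ≠ -4.
g(t,s) = g(t-1,s-1) + g(t-1,s+1) for s ≠ -4; g(t,-4) = 0.
t=0: g(0,0)=1
t=1: g(1,-1)=1 g(1,1)=1
t=2: g(2,-2)=1 g(2,0)=2 g(2,2)=1
t=3: g(3,-3)=1 g(3,-1)=3 g(3,1)=3 g(3,3)=1
t=4: g(4,-2)=4 g(4,0)=6 g(4,2)=4 g(4,4)=1
t=5: g(5,-3)=4 g(5,-1)=10 g(5,1)=10 g(5,3)=5 g(5,5)=1
Paths never hitting -4: Σ_s g(5,s) = 30
Paths hitting -4: 2^5 - 30 = 2
P = 2/32 = 1/16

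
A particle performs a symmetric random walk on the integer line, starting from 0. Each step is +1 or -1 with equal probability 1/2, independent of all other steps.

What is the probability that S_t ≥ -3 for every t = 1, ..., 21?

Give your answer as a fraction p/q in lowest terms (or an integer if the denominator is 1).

Answer: 323323/524288

Derivation:
Let f(t,s) = #length-t paths at position s with S_1..S_t all ≥ -3.
f(t,s) = f(t-1,s-1) + f(t-1,s+1) for s ≥ -3; f(t,s) = 0 for s < -3.
t=0: f(0,0)=1
t=1: f(1,-1)=1 f(1,1)=1
t=2: f(2,-2)=1 f(2,0)=2 f(2,2)=1
t=3: f(3,-3)=1 f(3,-1)=3 f(3,1)=3 f(3,3)=1
t=4: f(4,-2)=4 f(4,0)=6 f(4,2)=4 f(4,4)=1
t=5: f(5,-3)=4 f(5,-1)=10 f(5,1)=10 f(5,3)=5 f(5,5)=1
t=6: f(6,-2)=14 f(6,0)=20 f(6,2)=15 f(6,4)=6 f(6,6)=1
t=7: f(7,-3)=14 f(7,-1)=34 f(7,1)=35 f(7,3)=21 f(7,5)=7 f(7,7)=1
t=8: f(8,-2)=48 f(8,0)=69 f(8,2)=56 f(8,4)=28 f(8,6)=8 f(8,8)=1
t=9: f(9,-3)=48 f(9,-1)=117 f(9,1)=125 f(9,3)=84 f(9,5)=36 f(9,7)=9 f(9,9)=1
t=10: f(10,-2)=165 f(10,0)=242 f(10,2)=209 f(10,4)=120 f(10,6)=45 f(10,8)=10 f(10,10)=1
t=11: f(11,-3)=165 f(11,-1)=407 f(11,1)=451 f(11,3)=329 f(11,5)=165 f(11,7)=55 f(11,9)=11 f(11,11)=1
t=12: f(12,-2)=572 f(12,0)=858 f(12,2)=780 f(12,4)=494 f(12,6)=220 f(12,8)=66 f(12,10)=12 f(12,12)=1
t=13: f(13,-3)=572 f(13,-1)=1430 f(13,1)=1638 f(13,3)=1274 f(13,5)=714 f(13,7)=286 f(13,9)=78 f(13,11)=13 f(13,13)=1
t=14: f(14,-2)=2002 f(14,0)=3068 f(14,2)=2912 f(14,4)=1988 f(14,6)=1000 f(14,8)=364 f(14,10)=91 f(14,12)=14 f(14,14)=1
t=15: f(15,-3)=2002 f(15,-1)=5070 f(15,1)=5980 f(15,3)=4900 f(15,5)=2988 f(15,7)=1364 f(15,9)=455 f(15,11)=105 f(15,13)=15 f(15,15)=1
t=16: f(16,-2)=7072 f(16,0)=11050 f(16,2)=10880 f(16,4)=7888 f(16,6)=4352 f(16,8)=1819 f(16,10)=560 f(16,12)=120 f(16,14)=16 f(16,16)=1
t=17: f(17,-3)=7072 f(17,-1)=18122 f(17,1)=21930 f(17,3)=18768 f(17,5)=12240 f(17,7)=6171 f(17,9)=2379 f(17,11)=680 f(17,13)=136 f(17,15)=17 f(17,17)=1
t=18: f(18,-2)=25194 f(18,0)=40052 f(18,2)=40698 f(18,4)=31008 f(18,6)=18411 f(18,8)=8550 f(18,10)=3059 f(18,12)=816 f(18,14)=153 f(18,16)=18 f(18,18)=1
t=19: f(19,-3)=25194 f(19,-1)=65246 f(19,1)=80750 f(19,3)=71706 f(19,5)=49419 f(19,7)=26961 f(19,9)=11609 f(19,11)=3875 f(19,13)=969 f(19,15)=171 f(19,17)=19 f(19,19)=1
t=20: f(20,-2)=90440 f(20,0)=145996 f(20,2)=152456 f(20,4)=121125 f(20,6)=76380 f(20,8)=38570 f(20,10)=15484 f(20,12)=4844 f(20,14)=1140 f(20,16)=190 f(20,18)=20 f(20,20)=1
t=21: f(21,-3)=90440 f(21,-1)=236436 f(21,1)=298452 f(21,3)=273581 f(21,5)=197505 f(21,7)=114950 f(21,9)=54054 f(21,11)=20328 f(21,13)=5984 f(21,15)=1330 f(21,17)=210 f(21,19)=21 f(21,21)=1
Σ_s f(21,s) = 1293292
P = 1293292/2097152 = 323323/524288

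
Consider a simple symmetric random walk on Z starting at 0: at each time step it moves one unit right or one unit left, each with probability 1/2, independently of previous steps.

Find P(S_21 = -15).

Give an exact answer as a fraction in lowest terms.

Answer: 665/1048576

Derivation:
To reach position -15 after 21 steps: need 3 steps of +1 and 18 of -1.
Favorable paths: C(21,3) = 1330
Total paths: 2^21 = 2097152
P = 1330/2097152 = 665/1048576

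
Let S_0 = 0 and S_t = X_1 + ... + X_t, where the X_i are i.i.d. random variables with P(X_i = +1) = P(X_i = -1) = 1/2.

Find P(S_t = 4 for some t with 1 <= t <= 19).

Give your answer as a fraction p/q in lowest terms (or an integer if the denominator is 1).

Answer: 11773/32768

Derivation:
Count via complement. Let g(t,s) = #length-t paths at position s with S_1..S_t all ≠ 4.
g(t,s) = g(t-1,s-1) + g(t-1,s+1) for s ≠ 4; g(t,4) = 0.
t=0: g(0,0)=1
t=1: g(1,-1)=1 g(1,1)=1
t=2: g(2,-2)=1 g(2,0)=2 g(2,2)=1
t=3: g(3,-3)=1 g(3,-1)=3 g(3,1)=3 g(3,3)=1
t=4: g(4,-4)=1 g(4,-2)=4 g(4,0)=6 g(4,2)=4
t=5: g(5,-5)=1 g(5,-3)=5 g(5,-1)=10 g(5,1)=10 g(5,3)=4
t=6: g(6,-6)=1 g(6,-4)=6 g(6,-2)=15 g(6,0)=20 g(6,2)=14
t=7: g(7,-7)=1 g(7,-5)=7 g(7,-3)=21 g(7,-1)=35 g(7,1)=34 g(7,3)=14
t=8: g(8,-8)=1 g(8,-6)=8 g(8,-4)=28 g(8,-2)=56 g(8,0)=69 g(8,2)=48
t=9: g(9,-9)=1 g(9,-7)=9 g(9,-5)=36 g(9,-3)=84 g(9,-1)=125 g(9,1)=117 g(9,3)=48
t=10: g(10,-10)=1 g(10,-8)=10 g(10,-6)=45 g(10,-4)=120 g(10,-2)=209 g(10,0)=242 g(10,2)=165
t=11: g(11,-11)=1 g(11,-9)=11 g(11,-7)=55 g(11,-5)=165 g(11,-3)=329 g(11,-1)=451 g(11,1)=407 g(11,3)=165
t=12: g(12,-12)=1 g(12,-10)=12 g(12,-8)=66 g(12,-6)=220 g(12,-4)=494 g(12,-2)=780 g(12,0)=858 g(12,2)=572
t=13: g(13,-13)=1 g(13,-11)=13 g(13,-9)=78 g(13,-7)=286 g(13,-5)=714 g(13,-3)=1274 g(13,-1)=1638 g(13,1)=1430 g(13,3)=572
t=14: g(14,-14)=1 g(14,-12)=14 g(14,-10)=91 g(14,-8)=364 g(14,-6)=1000 g(14,-4)=1988 g(14,-2)=2912 g(14,0)=3068 g(14,2)=2002
t=15: g(15,-15)=1 g(15,-13)=15 g(15,-11)=105 g(15,-9)=455 g(15,-7)=1364 g(15,-5)=2988 g(15,-3)=4900 g(15,-1)=5980 g(15,1)=5070 g(15,3)=2002
t=16: g(16,-16)=1 g(16,-14)=16 g(16,-12)=120 g(16,-10)=560 g(16,-8)=1819 g(16,-6)=4352 g(16,-4)=7888 g(16,-2)=10880 g(16,0)=11050 g(16,2)=7072
t=17: g(17,-17)=1 g(17,-15)=17 g(17,-13)=136 g(17,-11)=680 g(17,-9)=2379 g(17,-7)=6171 g(17,-5)=12240 g(17,-3)=18768 g(17,-1)=21930 g(17,1)=18122 g(17,3)=7072
t=18: g(18,-18)=1 g(18,-16)=18 g(18,-14)=153 g(18,-12)=816 g(18,-10)=3059 g(18,-8)=8550 g(18,-6)=18411 g(18,-4)=31008 g(18,-2)=40698 g(18,0)=40052 g(18,2)=25194
t=19: g(19,-19)=1 g(19,-17)=19 g(19,-15)=171 g(19,-13)=969 g(19,-11)=3875 g(19,-9)=11609 g(19,-7)=26961 g(19,-5)=49419 g(19,-3)=71706 g(19,-1)=80750 g(19,1)=65246 g(19,3)=25194
Paths never hitting 4: Σ_s g(19,s) = 335920
Paths hitting 4: 2^19 - 335920 = 188368
P = 188368/524288 = 11773/32768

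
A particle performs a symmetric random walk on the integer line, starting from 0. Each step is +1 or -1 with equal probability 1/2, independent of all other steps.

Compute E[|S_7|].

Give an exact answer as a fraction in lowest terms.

Answer: 35/16

Derivation:
S_7 takes values m ≡ 1 (mod 2) with |m| ≤ 7; P(S_7=m) = C(7,(7+m)/2)/2^7.
Total paths: 2^7 = 128
Distribution: P(S=-7)=1/128, P(S=-5)=7/128, P(S=-3)=21/128, P(S=-1)=35/128, P(S=1)=35/128, P(S=3)=21/128, P(S=5)=7/128, P(S=7)=1/128
E[|S_7|] = Σ_m |m|·P(S_7=m) = 280/128 = 35/16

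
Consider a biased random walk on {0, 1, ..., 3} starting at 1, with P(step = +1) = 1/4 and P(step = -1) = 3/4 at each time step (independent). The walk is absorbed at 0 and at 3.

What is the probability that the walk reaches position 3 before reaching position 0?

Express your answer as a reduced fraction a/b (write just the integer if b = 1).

Answer: 1/13

Derivation:
Biased walk: p = 1/4, q = 3/4, r = q/p = 3
Gambler's ruin: P(hit 3 before 0 | start at 1) = (1 - r^a)/(1 - r^N)
r^1 = 3; r^3 = 27
P = (1 - 3) / (1 - 27) = -2 / -26 = 1/13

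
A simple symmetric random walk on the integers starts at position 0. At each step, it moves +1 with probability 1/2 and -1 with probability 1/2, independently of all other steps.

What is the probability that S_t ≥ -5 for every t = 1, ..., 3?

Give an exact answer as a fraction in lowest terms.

Answer: 1

Derivation:
Let f(t,s) = #length-t paths at position s with S_1..S_t all ≥ -5.
f(t,s) = f(t-1,s-1) + f(t-1,s+1) for s ≥ -5; f(t,s) = 0 for s < -5.
t=0: f(0,0)=1
t=1: f(1,-1)=1 f(1,1)=1
t=2: f(2,-2)=1 f(2,0)=2 f(2,2)=1
t=3: f(3,-3)=1 f(3,-1)=3 f(3,1)=3 f(3,3)=1
Σ_s f(3,s) = 8
P = 8/8 = 1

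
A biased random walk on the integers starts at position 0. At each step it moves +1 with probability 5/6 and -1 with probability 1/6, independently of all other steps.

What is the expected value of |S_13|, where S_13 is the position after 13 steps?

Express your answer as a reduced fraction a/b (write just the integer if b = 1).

Answer: 1573270049/181398528

Derivation:
S_13 takes values m ≡ 1 (mod 2) with |m| ≤ 13; P(S_13=m) = C(13,(13+m)/2) · (5/6)^((13+m)/2) · (1/6)^((13-m)/2).
Distribution: P(S=-13)=1/13060694016, P(S=-11)=65/13060694016, P(S=-9)=325/2176782336, P(S=-7)=17875/6530347008, P(S=-5)=446875/13060694016, P(S=-3)=446875/1451188224, P(S=-1)=2234375/1088391168, P(S=1)=11171875/1088391168, P(S=3)=55859375/1451188224, P(S=5)=1396484375/13060694016, P(S=7)=1396484375/6530347008, P(S=9)=634765625/2176782336, P(S=11)=3173828125/13060694016, P(S=13)=1220703125/13060694016
E[|S_13|] = Σ_m |m|·P(S_13=m) = 1573270049/181398528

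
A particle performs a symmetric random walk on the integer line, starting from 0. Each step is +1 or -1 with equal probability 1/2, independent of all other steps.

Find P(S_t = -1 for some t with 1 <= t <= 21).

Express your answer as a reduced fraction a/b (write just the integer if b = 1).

Count via complement. Let g(t,s) = #length-t paths at position s with S_1..S_t all ≠ -1.
g(t,s) = g(t-1,s-1) + g(t-1,s+1) for s ≠ -1; g(t,-1) = 0.
t=0: g(0,0)=1
t=1: g(1,1)=1
t=2: g(2,0)=1 g(2,2)=1
t=3: g(3,1)=2 g(3,3)=1
t=4: g(4,0)=2 g(4,2)=3 g(4,4)=1
t=5: g(5,1)=5 g(5,3)=4 g(5,5)=1
t=6: g(6,0)=5 g(6,2)=9 g(6,4)=5 g(6,6)=1
t=7: g(7,1)=14 g(7,3)=14 g(7,5)=6 g(7,7)=1
t=8: g(8,0)=14 g(8,2)=28 g(8,4)=20 g(8,6)=7 g(8,8)=1
t=9: g(9,1)=42 g(9,3)=48 g(9,5)=27 g(9,7)=8 g(9,9)=1
t=10: g(10,0)=42 g(10,2)=90 g(10,4)=75 g(10,6)=35 g(10,8)=9 g(10,10)=1
t=11: g(11,1)=132 g(11,3)=165 g(11,5)=110 g(11,7)=44 g(11,9)=10 g(11,11)=1
t=12: g(12,0)=132 g(12,2)=297 g(12,4)=275 g(12,6)=154 g(12,8)=54 g(12,10)=11 g(12,12)=1
t=13: g(13,1)=429 g(13,3)=572 g(13,5)=429 g(13,7)=208 g(13,9)=65 g(13,11)=12 g(13,13)=1
t=14: g(14,0)=429 g(14,2)=1001 g(14,4)=1001 g(14,6)=637 g(14,8)=273 g(14,10)=77 g(14,12)=13 g(14,14)=1
t=15: g(15,1)=1430 g(15,3)=2002 g(15,5)=1638 g(15,7)=910 g(15,9)=350 g(15,11)=90 g(15,13)=14 g(15,15)=1
t=16: g(16,0)=1430 g(16,2)=3432 g(16,4)=3640 g(16,6)=2548 g(16,8)=1260 g(16,10)=440 g(16,12)=104 g(16,14)=15 g(16,16)=1
t=17: g(17,1)=4862 g(17,3)=7072 g(17,5)=6188 g(17,7)=3808 g(17,9)=1700 g(17,11)=544 g(17,13)=119 g(17,15)=16 g(17,17)=1
t=18: g(18,0)=4862 g(18,2)=11934 g(18,4)=13260 g(18,6)=9996 g(18,8)=5508 g(18,10)=2244 g(18,12)=663 g(18,14)=135 g(18,16)=17 g(18,18)=1
t=19: g(19,1)=16796 g(19,3)=25194 g(19,5)=23256 g(19,7)=15504 g(19,9)=7752 g(19,11)=2907 g(19,13)=798 g(19,15)=152 g(19,17)=18 g(19,19)=1
t=20: g(20,0)=16796 g(20,2)=41990 g(20,4)=48450 g(20,6)=38760 g(20,8)=23256 g(20,10)=10659 g(20,12)=3705 g(20,14)=950 g(20,16)=170 g(20,18)=19 g(20,20)=1
t=21: g(21,1)=58786 g(21,3)=90440 g(21,5)=87210 g(21,7)=62016 g(21,9)=33915 g(21,11)=14364 g(21,13)=4655 g(21,15)=1120 g(21,17)=189 g(21,19)=20 g(21,21)=1
Paths never hitting -1: Σ_s g(21,s) = 352716
Paths hitting -1: 2^21 - 352716 = 1744436
P = 1744436/2097152 = 436109/524288

Answer: 436109/524288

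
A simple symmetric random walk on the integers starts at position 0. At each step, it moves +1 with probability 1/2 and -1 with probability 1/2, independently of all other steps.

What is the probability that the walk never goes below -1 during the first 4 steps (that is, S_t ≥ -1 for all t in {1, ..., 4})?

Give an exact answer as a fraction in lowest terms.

Answer: 5/8

Derivation:
Let f(t,s) = #length-t paths at position s with S_1..S_t all ≥ -1.
f(t,s) = f(t-1,s-1) + f(t-1,s+1) for s ≥ -1; f(t,s) = 0 for s < -1.
t=0: f(0,0)=1
t=1: f(1,-1)=1 f(1,1)=1
t=2: f(2,0)=2 f(2,2)=1
t=3: f(3,-1)=2 f(3,1)=3 f(3,3)=1
t=4: f(4,0)=5 f(4,2)=4 f(4,4)=1
Σ_s f(4,s) = 10
P = 10/16 = 5/8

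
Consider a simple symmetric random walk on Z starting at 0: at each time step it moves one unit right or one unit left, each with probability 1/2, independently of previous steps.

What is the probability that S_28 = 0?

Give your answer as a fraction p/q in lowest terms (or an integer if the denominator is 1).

Answer: 5014575/33554432

Derivation:
To return to 0 after 28 steps: need exactly 14 steps of +1 and 14 of -1.
Favorable paths: C(28,14) = 40116600
Total paths: 2^28 = 268435456
P = 40116600/268435456 = 5014575/33554432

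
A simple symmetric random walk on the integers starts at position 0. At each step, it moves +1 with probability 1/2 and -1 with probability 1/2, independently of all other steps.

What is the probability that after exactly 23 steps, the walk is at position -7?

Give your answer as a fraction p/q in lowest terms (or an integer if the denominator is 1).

To reach position -7 after 23 steps: need 8 steps of +1 and 15 of -1.
Favorable paths: C(23,8) = 490314
Total paths: 2^23 = 8388608
P = 490314/8388608 = 245157/4194304

Answer: 245157/4194304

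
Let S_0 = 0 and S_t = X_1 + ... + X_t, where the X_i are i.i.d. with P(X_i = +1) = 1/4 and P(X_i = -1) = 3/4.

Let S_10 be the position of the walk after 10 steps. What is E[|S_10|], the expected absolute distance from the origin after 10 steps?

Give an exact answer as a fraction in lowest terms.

S_10 takes values m ≡ 0 (mod 2) with |m| ≤ 10; P(S_10=m) = C(10,(10+m)/2) · (1/4)^((10+m)/2) · (3/4)^((10-m)/2).
Distribution: P(S=-10)=59049/1048576, P(S=-8)=98415/524288, P(S=-6)=295245/1048576, P(S=-4)=32805/131072, P(S=-2)=76545/524288, P(S=0)=15309/262144, P(S=2)=8505/524288, P(S=4)=405/131072, P(S=6)=405/1048576, P(S=8)=15/524288, P(S=10)=1/1048576
E[|S_10|] = Σ_m |m|·P(S_10=m) = 667775/131072

Answer: 667775/131072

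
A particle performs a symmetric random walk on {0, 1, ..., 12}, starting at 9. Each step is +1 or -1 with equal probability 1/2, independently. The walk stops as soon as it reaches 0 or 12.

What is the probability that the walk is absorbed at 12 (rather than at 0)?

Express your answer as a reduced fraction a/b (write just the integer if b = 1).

Answer: 3/4

Derivation:
Symmetric walk (p = 1/2): the harmonic-function argument gives P(hit 12 before 0 | start at 9) = a/N.
P = 9/12 = 3/4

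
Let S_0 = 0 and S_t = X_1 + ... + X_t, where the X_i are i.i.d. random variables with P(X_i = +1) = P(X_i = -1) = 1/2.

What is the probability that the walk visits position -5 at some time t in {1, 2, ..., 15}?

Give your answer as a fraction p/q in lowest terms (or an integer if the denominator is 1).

Count via complement. Let g(t,s) = #length-t paths at position s with S_1..S_t all ≠ -5.
g(t,s) = g(t-1,s-1) + g(t-1,s+1) for s ≠ -5; g(t,-5) = 0.
t=0: g(0,0)=1
t=1: g(1,-1)=1 g(1,1)=1
t=2: g(2,-2)=1 g(2,0)=2 g(2,2)=1
t=3: g(3,-3)=1 g(3,-1)=3 g(3,1)=3 g(3,3)=1
t=4: g(4,-4)=1 g(4,-2)=4 g(4,0)=6 g(4,2)=4 g(4,4)=1
t=5: g(5,-3)=5 g(5,-1)=10 g(5,1)=10 g(5,3)=5 g(5,5)=1
t=6: g(6,-4)=5 g(6,-2)=15 g(6,0)=20 g(6,2)=15 g(6,4)=6 g(6,6)=1
t=7: g(7,-3)=20 g(7,-1)=35 g(7,1)=35 g(7,3)=21 g(7,5)=7 g(7,7)=1
t=8: g(8,-4)=20 g(8,-2)=55 g(8,0)=70 g(8,2)=56 g(8,4)=28 g(8,6)=8 g(8,8)=1
t=9: g(9,-3)=75 g(9,-1)=125 g(9,1)=126 g(9,3)=84 g(9,5)=36 g(9,7)=9 g(9,9)=1
t=10: g(10,-4)=75 g(10,-2)=200 g(10,0)=251 g(10,2)=210 g(10,4)=120 g(10,6)=45 g(10,8)=10 g(10,10)=1
t=11: g(11,-3)=275 g(11,-1)=451 g(11,1)=461 g(11,3)=330 g(11,5)=165 g(11,7)=55 g(11,9)=11 g(11,11)=1
t=12: g(12,-4)=275 g(12,-2)=726 g(12,0)=912 g(12,2)=791 g(12,4)=495 g(12,6)=220 g(12,8)=66 g(12,10)=12 g(12,12)=1
t=13: g(13,-3)=1001 g(13,-1)=1638 g(13,1)=1703 g(13,3)=1286 g(13,5)=715 g(13,7)=286 g(13,9)=78 g(13,11)=13 g(13,13)=1
t=14: g(14,-4)=1001 g(14,-2)=2639 g(14,0)=3341 g(14,2)=2989 g(14,4)=2001 g(14,6)=1001 g(14,8)=364 g(14,10)=91 g(14,12)=14 g(14,14)=1
t=15: g(15,-3)=3640 g(15,-1)=5980 g(15,1)=6330 g(15,3)=4990 g(15,5)=3002 g(15,7)=1365 g(15,9)=455 g(15,11)=105 g(15,13)=15 g(15,15)=1
Paths never hitting -5: Σ_s g(15,s) = 25883
Paths hitting -5: 2^15 - 25883 = 6885
P = 6885/32768 = 6885/32768

Answer: 6885/32768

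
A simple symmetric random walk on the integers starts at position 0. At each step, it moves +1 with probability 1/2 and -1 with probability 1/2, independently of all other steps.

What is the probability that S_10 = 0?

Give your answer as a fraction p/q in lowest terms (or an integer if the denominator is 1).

Answer: 63/256

Derivation:
To return to 0 after 10 steps: need exactly 5 steps of +1 and 5 of -1.
Favorable paths: C(10,5) = 252
Total paths: 2^10 = 1024
P = 252/1024 = 63/256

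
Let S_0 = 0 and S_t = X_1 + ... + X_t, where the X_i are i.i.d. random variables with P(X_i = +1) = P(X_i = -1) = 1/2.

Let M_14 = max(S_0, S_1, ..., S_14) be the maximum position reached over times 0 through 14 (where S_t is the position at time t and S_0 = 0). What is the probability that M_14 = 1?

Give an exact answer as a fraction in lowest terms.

Answer: 3003/16384

Derivation:
Let M_14 = max(S_0,...,S_14). Use the reflection principle: for j ≥ 1, #{paths with M_14 ≥ j} = #{S_14 ≥ j} + #{S_14 ≥ j+1}.
By reflection, #{M_14 ≥ 1} = #{S_14 ≥ 1} + #{S_14 ≥ 2} = 6476 + 6476 = 12952.
#{M_14 ≥ 2} = #{S_14 ≥ 2} + #{S_14 ≥ 3} = 6476 + 3473 = 9949.
#{M_14 = 1} = 12952 - 9949 = 3003.
P(M_14 = 1) = 3003/16384 = 3003/16384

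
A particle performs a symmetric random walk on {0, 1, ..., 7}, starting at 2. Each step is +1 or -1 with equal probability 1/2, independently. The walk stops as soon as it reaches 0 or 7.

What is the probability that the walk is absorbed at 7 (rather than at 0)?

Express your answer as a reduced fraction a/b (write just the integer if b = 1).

Symmetric walk (p = 1/2): the harmonic-function argument gives P(hit 7 before 0 | start at 2) = a/N.
P = 2/7 = 2/7

Answer: 2/7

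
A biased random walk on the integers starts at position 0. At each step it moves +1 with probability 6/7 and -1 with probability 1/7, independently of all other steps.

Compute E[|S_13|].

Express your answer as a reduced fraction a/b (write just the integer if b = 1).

Answer: 18365592271/1977326743

Derivation:
S_13 takes values m ≡ 1 (mod 2) with |m| ≤ 13; P(S_13=m) = C(13,(13+m)/2) · (6/7)^((13+m)/2) · (1/7)^((13-m)/2).
Distribution: P(S=-13)=1/96889010407, P(S=-11)=78/96889010407, P(S=-9)=2808/96889010407, P(S=-7)=61776/96889010407, P(S=-5)=926640/96889010407, P(S=-3)=10007712/96889010407, P(S=-1)=80061696/96889010407, P(S=1)=480370176/96889010407, P(S=3)=2161665792/96889010407, P(S=5)=7205552640/96889010407, P(S=7)=17293326336/96889010407, P(S=9)=28298170368/96889010407, P(S=11)=28298170368/96889010407, P(S=13)=13060694016/96889010407
E[|S_13|] = Σ_m |m|·P(S_13=m) = 18365592271/1977326743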